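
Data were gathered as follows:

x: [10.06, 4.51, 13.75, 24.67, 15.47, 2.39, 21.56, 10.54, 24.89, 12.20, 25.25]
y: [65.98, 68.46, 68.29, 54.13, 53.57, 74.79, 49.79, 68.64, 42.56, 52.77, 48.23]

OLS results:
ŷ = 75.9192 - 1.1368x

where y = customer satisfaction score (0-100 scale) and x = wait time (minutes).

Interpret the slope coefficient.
On average, satisfaction score is about 1.1368 points lower for every extra minute of wait time.

The slope β₁ = -1.1368 gives the rate at which the fitted satisfaction score changes with wait time.

Interpretation:
- Wait time up by 1 minute → predicted satisfaction score decreases by 1.1368 points
- This is a linear approximation: the same per-unit change is assumed across the whole observed x range

The intercept β₀ = 75.9192 is the predicted satisfaction score when wait time = 0; since the smallest observed x is 2.39, this is an extrapolation and mainly anchors the line.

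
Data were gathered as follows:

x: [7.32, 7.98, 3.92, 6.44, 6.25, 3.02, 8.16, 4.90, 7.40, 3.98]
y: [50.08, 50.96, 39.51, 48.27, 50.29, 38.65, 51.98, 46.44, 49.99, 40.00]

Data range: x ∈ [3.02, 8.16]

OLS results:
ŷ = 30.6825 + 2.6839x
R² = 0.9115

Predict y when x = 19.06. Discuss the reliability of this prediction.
ŷ = 81.8376 (extrapolation — x = 19.06 lies outside [3.02, 8.16], so reliability is low).

Prediction calculation:
ŷ = 30.6825 + 2.6839 × 19.06
ŷ = 81.8376

Reliability:
- Data range: x ∈ [3.02, 8.16]
- Prediction point: x = 19.06 is 10.90 units above the observed range → this is EXTRAPOLATION, not interpolation

Why that matters here:
- Real relationships often flatten, saturate, or turn nonlinear at extremes
- The linear relationship may not hold outside the observed range
- There are no observations near this x to validate the fitted line there

Report the number if required, but flag clearly that it is an extrapolation.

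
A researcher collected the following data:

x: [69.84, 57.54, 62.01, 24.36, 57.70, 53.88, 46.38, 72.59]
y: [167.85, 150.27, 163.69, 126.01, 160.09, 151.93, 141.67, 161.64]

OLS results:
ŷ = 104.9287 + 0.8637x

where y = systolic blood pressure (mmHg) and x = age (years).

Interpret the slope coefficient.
An increase of one year in age is associated with a 0.8637 mmHg increase in predicted blood pressure.

The slope coefficient β₁ = 0.8637 represents the marginal effect of age on blood pressure.

Interpretation:
- Age up by 1 year → predicted blood pressure increases by 0.8637 mmHg
- This is a linear approximation: the same per-unit change is assumed across the whole observed x range
- The slope describes association in these data, not necessarily a causal effect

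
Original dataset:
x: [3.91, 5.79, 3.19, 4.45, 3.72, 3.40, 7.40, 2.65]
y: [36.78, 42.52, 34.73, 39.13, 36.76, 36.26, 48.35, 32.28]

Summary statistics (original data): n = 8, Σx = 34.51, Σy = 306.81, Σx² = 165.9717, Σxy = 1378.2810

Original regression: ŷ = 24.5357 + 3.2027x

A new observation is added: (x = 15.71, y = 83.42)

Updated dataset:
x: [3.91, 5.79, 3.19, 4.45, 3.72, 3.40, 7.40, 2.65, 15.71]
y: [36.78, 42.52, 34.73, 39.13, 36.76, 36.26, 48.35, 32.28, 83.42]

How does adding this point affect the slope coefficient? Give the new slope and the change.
Adding the point moves β₁ from 3.2027 to 3.8577, i.e. it increases by 0.6550 (+20.5%).

x = 15.71 lies well outside the original x-range [2.65, 7.40] (x̄ ≈ 4.31), so this observation has high leverage and can move the slope substantially.

Step 1: Update the sums with the new point (n goes from 8 to 9)
Σx  = 34.51 + 15.71 = 50.22
Σy  = 306.81 + 83.42 = 390.23
Σx² = 165.9717 + 15.71² = 165.9717 + 246.8041 = 412.7758
Σxy = 1378.2810 + 15.71×83.42 = 1378.2810 + 1310.5282 = 2688.8092

Step 2: Recompute the slope with b₁ = (nΣxy − ΣxΣy) / (nΣx² − (Σx)²)
Numerator   = 9×2688.8092 − 50.22×390.23 = 24199.2828 − 19597.3506 = 4601.9322
Denominator = 9×412.7758 − 50.22² = 3714.9822 − 2522.0484 = 1192.9338
b₁(new) = 4601.9322 / 1192.9338 = 3.8577

(Same formula on the original sums: (8×1378.2810 − 34.51×306.81) / (8×165.9717 − 34.51²) = 438.2349 / 136.8335 = 3.2027, matching the given fit.)

Step 3: Change in slope
Δβ₁ = 3.8577 − 3.2027 = +0.6550
Relative change = +0.6550 / 3.2027 × 100% = +20.5%
→ the slope increases when the point is added.

A high-leverage point only changes the slope if it is off the original line; here y = 83.42 is above the original trend, so the slope increases.
In practice: investigate whether it comes from the same population as the rest of the sample; refit with and without it and report both if conclusions differ.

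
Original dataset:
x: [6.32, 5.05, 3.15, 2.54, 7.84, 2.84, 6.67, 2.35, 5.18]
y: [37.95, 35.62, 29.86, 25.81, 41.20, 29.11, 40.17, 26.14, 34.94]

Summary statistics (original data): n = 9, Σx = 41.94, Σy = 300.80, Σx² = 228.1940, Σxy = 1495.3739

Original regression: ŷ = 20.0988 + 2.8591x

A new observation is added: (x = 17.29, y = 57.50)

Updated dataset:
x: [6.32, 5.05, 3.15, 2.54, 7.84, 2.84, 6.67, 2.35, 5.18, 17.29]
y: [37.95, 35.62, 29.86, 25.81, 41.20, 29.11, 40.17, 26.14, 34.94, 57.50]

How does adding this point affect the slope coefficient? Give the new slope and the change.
The slope changes from 2.8591 to 2.0834 (change of -0.7757, or -27.1%).

x = 17.29 lies well outside the original x-range [2.35, 7.84] (x̄ ≈ 4.66), so this observation has high leverage and can move the slope substantially.

Step 1: Update the sums with the new point (n goes from 9 to 10)
Σx  = 41.94 + 17.29 = 59.23
Σy  = 300.80 + 57.50 = 358.30
Σx² = 228.1940 + 17.29² = 228.1940 + 298.9441 = 527.1381
Σxy = 1495.3739 + 17.29×57.50 = 1495.3739 + 994.1750 = 2489.5489

Step 2: Recompute the slope with b₁ = (nΣxy − ΣxΣy) / (nΣx² − (Σx)²)
Numerator   = 10×2489.5489 − 59.23×358.30 = 24895.4890 − 21222.1090 = 3673.3800
Denominator = 10×527.1381 − 59.23² = 5271.3810 − 3508.1929 = 1763.1881
b₁(new) = 3673.3800 / 1763.1881 = 2.0834

(Same formula on the original sums: (9×1495.3739 − 41.94×300.80) / (9×228.1940 − 41.94²) = 842.8131 / 294.7824 = 2.8591, matching the given fit.)

Step 3: Change in slope
Δβ₁ = 2.0834 − 2.8591 = -0.7757
Relative change = -0.7757 / 2.8591 × 100% = -27.1%
→ the slope decreases when the point is added.

A high-leverage point only changes the slope if it is off the original line; here y = 57.50 is below the original trend, so the slope decreases.
In practice: investigate whether it comes from the same population as the rest of the sample; check such a point for data-entry or measurement error.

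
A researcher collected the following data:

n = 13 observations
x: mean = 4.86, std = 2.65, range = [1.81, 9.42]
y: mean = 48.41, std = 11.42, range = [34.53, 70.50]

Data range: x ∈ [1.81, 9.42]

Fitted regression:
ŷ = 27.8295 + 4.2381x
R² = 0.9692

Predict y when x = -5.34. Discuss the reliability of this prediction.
ŷ = 5.1980, but this is extrapolation (below the data range [1.81, 9.42]) and may be unreliable.

Prediction calculation:
ŷ = 27.8295 + 4.2381 × (-5.34)
ŷ = 5.1980

Reliability:
- Data range: x ∈ [1.81, 9.42]
- Prediction point: x = -5.34 is 7.15 units below the observed range → this is EXTRAPOLATION, not interpolation

Why that matters here:
- The standard error of prediction grows with (x − x̄)², and x = -5.34 is far from x̄ = 4.86
- Real relationships often flatten, saturate, or turn nonlinear at extremes
- There are no observations near this x to validate the fitted line there

Report the number if required, but flag clearly that it is an extrapolation.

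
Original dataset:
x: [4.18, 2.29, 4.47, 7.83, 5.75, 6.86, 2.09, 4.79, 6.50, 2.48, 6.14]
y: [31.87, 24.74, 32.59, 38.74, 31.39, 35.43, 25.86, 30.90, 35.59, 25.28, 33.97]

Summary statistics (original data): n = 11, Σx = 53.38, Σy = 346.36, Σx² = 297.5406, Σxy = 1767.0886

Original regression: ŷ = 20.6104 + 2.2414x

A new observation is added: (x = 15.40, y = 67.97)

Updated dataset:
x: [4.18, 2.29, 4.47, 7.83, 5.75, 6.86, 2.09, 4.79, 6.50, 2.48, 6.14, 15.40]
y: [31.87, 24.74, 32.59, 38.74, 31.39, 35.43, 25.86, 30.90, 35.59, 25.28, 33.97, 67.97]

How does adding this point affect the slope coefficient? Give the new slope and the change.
The slope changes from 2.2414 to 3.1253 (change of +0.8839, or +39.4%).

The new point has HIGH LEVERAGE: x = 15.40 is far from the original mean x̄ = 53.38/11 ≈ 4.85 (original range [2.09, 7.83]).

Step 1: Update the sums with the new point (n goes from 11 to 12)
Σx  = 53.38 + 15.40 = 68.78
Σy  = 346.36 + 67.97 = 414.33
Σx² = 297.5406 + 15.40² = 297.5406 + 237.1600 = 534.7006
Σxy = 1767.0886 + 15.40×67.97 = 1767.0886 + 1046.7380 = 2813.8266

Step 2: Recompute the slope with b₁ = (nΣxy − ΣxΣy) / (nΣx² − (Σx)²)
Numerator   = 12×2813.8266 − 68.78×414.33 = 33765.9192 − 28497.6174 = 5268.3018
Denominator = 12×534.7006 − 68.78² = 6416.4072 − 4730.6884 = 1685.7188
b₁(new) = 5268.3018 / 1685.7188 = 3.1253

(Same formula on the original sums: (11×1767.0886 − 53.38×346.36) / (11×297.5406 − 53.38²) = 949.2778 / 423.5222 = 2.2414, matching the given fit.)

Step 3: Change in slope
Δβ₁ = 3.1253 − 2.2414 = +0.8839
Relative change = +0.8839 / 2.2414 × 100% = +39.4%
→ the slope increases when the point is added.

A high-leverage point only changes the slope if it is off the original line; here y = 67.97 is above the original trend, so the slope increases.
In practice: investigate whether it comes from the same population as the rest of the sample; refit with and without it and report both if conclusions differ.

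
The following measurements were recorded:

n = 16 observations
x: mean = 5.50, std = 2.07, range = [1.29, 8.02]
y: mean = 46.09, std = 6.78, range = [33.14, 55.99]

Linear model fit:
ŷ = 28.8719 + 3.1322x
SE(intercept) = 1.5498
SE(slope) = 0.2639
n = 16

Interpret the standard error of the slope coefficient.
SE(β̂₁) = 0.2639 is the estimated standard deviation of the slope estimate across repeated samples; relative to β̂₁ = 3.1322 that is 8.4%, a precise estimate.

SE(β̂₁) = 0.2639 says: if we drew many samples of n = 16 from the same population and refit each time, the fitted slopes would scatter with a standard deviation of roughly 0.2639 around the true β₁.

Relative precision:
- SE / |β̂₁| = 0.2639 / 3.1322 = 8.4%
- Rule of thumb (under 20%: precise; 20% to under 50%: moderately precise; 50% or more: imprecise) → precise

Link to interval estimation: a confidence interval for β₁ is β̂₁ ± t* × 0.2639, so SE sets the half-width per unit of t*.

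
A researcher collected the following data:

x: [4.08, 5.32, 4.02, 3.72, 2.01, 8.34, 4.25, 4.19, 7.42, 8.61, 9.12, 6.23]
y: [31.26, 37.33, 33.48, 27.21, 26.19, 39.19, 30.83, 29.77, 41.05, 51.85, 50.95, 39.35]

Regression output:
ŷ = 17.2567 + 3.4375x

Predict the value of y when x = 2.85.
ŷ = 27.0536

x = 2.85 lies inside the observed range [2.01, 9.12], so the fitted equation applies directly:

ŷ = 17.2567 + 3.4375 × 2.85
ŷ = 17.2567 + 9.7969
ŷ = 27.0536

This is a point prediction; actual observations scatter around it by roughly the residual standard deviation.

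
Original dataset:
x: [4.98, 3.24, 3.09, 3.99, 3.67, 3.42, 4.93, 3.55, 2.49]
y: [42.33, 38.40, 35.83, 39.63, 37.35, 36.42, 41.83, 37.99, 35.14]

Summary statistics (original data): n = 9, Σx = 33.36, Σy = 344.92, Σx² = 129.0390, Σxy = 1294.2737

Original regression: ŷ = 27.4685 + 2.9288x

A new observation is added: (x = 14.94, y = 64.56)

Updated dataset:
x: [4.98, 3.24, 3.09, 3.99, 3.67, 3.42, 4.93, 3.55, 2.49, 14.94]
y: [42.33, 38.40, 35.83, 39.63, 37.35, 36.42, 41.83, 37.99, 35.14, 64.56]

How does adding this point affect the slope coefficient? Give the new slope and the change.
Adding the point moves β₁ from 2.9288 to 2.3624, i.e. it decreases by 0.5664 (-19.3%).

x = 14.94 lies well outside the original x-range [2.49, 4.98] (x̄ ≈ 3.71), so this observation has high leverage and can move the slope substantially.

Step 1: Update the sums with the new point (n goes from 9 to 10)
Σx  = 33.36 + 14.94 = 48.30
Σy  = 344.92 + 64.56 = 409.48
Σx² = 129.0390 + 14.94² = 129.0390 + 223.2036 = 352.2426
Σxy = 1294.2737 + 14.94×64.56 = 1294.2737 + 964.5264 = 2258.8001

Step 2: Recompute the slope with b₁ = (nΣxy − ΣxΣy) / (nΣx² − (Σx)²)
Numerator   = 10×2258.8001 − 48.30×409.48 = 22588.0010 − 19777.8840 = 2810.1170
Denominator = 10×352.2426 − 48.30² = 3522.4260 − 2332.8900 = 1189.5360
b₁(new) = 2810.1170 / 1189.5360 = 2.3624

(Same formula on the original sums: (9×1294.2737 − 33.36×344.92) / (9×129.0390 − 33.36²) = 141.9321 / 48.4614 = 2.9288, matching the given fit.)

Step 3: Change in slope
Δβ₁ = 2.3624 − 2.9288 = -0.5664
Relative change = -0.5664 / 2.9288 × 100% = -19.3%
→ the slope decreases when the point is added.

A high-leverage point only changes the slope if it is off the original line; here y = 64.56 is below the original trend, so the slope decreases.
In practice: refit with and without it and report both if conclusions differ.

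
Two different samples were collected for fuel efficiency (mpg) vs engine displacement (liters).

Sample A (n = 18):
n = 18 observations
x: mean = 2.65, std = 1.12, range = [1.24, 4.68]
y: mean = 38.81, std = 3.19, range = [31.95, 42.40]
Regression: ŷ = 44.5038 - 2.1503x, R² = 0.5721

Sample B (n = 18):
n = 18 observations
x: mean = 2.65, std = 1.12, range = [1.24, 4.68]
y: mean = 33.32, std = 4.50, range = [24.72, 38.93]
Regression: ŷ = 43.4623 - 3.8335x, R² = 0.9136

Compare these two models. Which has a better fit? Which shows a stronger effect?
Model B has the better fit (R² = 0.9136 vs 0.5721). Model B shows the stronger effect (|β₁| = 3.8335 vs 2.1503).

Model Comparison:

Fit — compare R²:
- Model A: R² = 0.5721 → 57.21% of variance in fuel efficiency explained
- Model B: R² = 0.9136 → 91.36% of variance in fuel efficiency explained
- 0.9136 > 0.5721 → Model B has the better fit

Which has the larger per-liter effect? (|β₁|)
- Model A: β₁ = -2.1503 → predicted fuel efficiency falls 2.1503 mpg per additional liter of engine displacement
- Model B: β₁ = -3.8335 → predicted fuel efficiency falls 3.8335 mpg per additional liter of engine displacement
- |-2.1503| < |-3.8335| → Model B shows the stronger marginal effect

Notes:
- R² measures how tightly points cluster around the line; β₁ measures how steep the line is — they answer different questions.
- The two samples could reflect different populations, time periods, or measurement quality.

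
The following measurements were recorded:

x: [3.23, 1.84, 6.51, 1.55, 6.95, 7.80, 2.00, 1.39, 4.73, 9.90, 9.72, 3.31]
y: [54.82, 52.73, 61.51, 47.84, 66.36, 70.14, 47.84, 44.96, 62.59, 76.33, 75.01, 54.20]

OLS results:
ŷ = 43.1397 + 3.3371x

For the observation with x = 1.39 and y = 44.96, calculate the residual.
Residual = -2.8183

The residual is the difference between the actual value and the predicted value:

Residual = y - ŷ

Step 1: Calculate predicted value
ŷ = 43.1397 + 3.3371 × 1.39
ŷ = 47.7783

Step 2: Calculate residual
Residual = 44.96 - 47.7783
Residual = -2.8183

Interpretation: the model overestimates the actual value by 2.8183 at this point (negative residual → observation lies below the fitted line).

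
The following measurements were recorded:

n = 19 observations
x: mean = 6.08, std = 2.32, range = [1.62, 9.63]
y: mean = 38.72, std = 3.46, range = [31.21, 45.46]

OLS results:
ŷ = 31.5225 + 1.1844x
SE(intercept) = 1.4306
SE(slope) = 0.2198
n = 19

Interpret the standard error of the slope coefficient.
The slope 1.1844 is pinned down to within about ±0.2198 (one SE) by these data — relative uncertainty 18.6%, i.e. precise.

What SE measures:
- The standard error quantifies the sampling variability of the coefficient estimate
- It is the estimated standard deviation of β̂₁ across hypothetical repeated samples of the same size
- Smaller SE → more precise estimate

Relative precision:
- SE / |β̂₁| = 0.2198 / 1.1844 = 18.6%
- Rule of thumb (under 20%: precise; 20% to under 50%: moderately precise; 50% or more: imprecise) → precise

Link to interval estimation: a confidence interval for β₁ is β̂₁ ± t* × 0.2198, so SE sets the half-width per unit of t*.

What drives SE(β̂₁): more residual scatter → larger SE; larger n (here n = 19) → smaller SE.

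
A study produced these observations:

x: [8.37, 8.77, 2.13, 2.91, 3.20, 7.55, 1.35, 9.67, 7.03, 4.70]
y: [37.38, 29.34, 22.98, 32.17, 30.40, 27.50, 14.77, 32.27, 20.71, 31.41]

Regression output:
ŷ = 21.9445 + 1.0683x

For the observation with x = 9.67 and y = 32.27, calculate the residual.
Residual = -0.0050

The residual is the difference between the actual value and the predicted value:

Residual = y - ŷ

Step 1: Calculate predicted value
ŷ = 21.9445 + 1.0683 × 9.67
ŷ = 32.2750

Step 2: Calculate residual
Residual = 32.27 - 32.2750
Residual = -0.0050

Sign check: y < ŷ, so the point is below the line and the fit overestimates here.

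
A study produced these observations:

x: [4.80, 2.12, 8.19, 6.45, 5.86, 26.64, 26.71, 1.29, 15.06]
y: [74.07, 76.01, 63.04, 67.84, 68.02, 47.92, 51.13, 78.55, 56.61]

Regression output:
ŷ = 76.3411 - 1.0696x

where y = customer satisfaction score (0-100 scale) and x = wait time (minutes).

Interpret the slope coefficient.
For each additional minute of wait time, predicted satisfaction score decreases by approximately 1.0696 points.

The slope β₁ = -1.0696 gives the rate at which the fitted satisfaction score changes with wait time.

Interpretation:
- Wait time up by 1 minute → predicted satisfaction score decreases by 1.0696 points
- This is a linear approximation: the same per-unit change is assumed across the whole observed x range

(β₀ = 76.3411 is the fitted value at x = 0 and is not part of the slope interpretation.)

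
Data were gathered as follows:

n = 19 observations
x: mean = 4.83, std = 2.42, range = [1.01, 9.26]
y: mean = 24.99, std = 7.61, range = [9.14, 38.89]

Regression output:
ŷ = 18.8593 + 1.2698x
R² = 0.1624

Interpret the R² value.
The model explains 16.24% of the variance in y (R² = 0.1624), leaving 83.76% unexplained; the fit is weak.

The coefficient of determination R² is the fraction of the total variation in y that the fitted line accounts for.

Here R² = 0.1624:
- Explained: 16.24% of the variation in y
- Unexplained (residual): 100% − 16.24% = 83.76%
- Rule of thumb (below 0.3 weak; 0.3 to below 0.7 moderate; 0.7 and above strong) → weak

Equivalently, for simple linear regression R² = r², so |r| = √0.1624 ≈ 0.4030.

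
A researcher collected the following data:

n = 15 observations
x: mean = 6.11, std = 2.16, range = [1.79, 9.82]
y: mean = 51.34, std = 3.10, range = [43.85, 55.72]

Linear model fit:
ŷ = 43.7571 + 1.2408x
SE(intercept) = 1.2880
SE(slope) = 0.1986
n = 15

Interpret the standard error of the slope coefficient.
SE(slope) = 0.1986 measures the uncertainty in the estimated slope. The coefficient is estimated precisely (SE/|β̂₁| = 16.0%).

What SE measures:
- The standard error quantifies the sampling variability of the coefficient estimate
- It is the estimated standard deviation of β̂₁ across hypothetical repeated samples of the same size
- Smaller SE → more precise estimate

Relative precision:
- SE / |β̂₁| = 0.1986 / 1.2408 = 16.0%
- Rule of thumb (under 20%: precise; 20% to under 50%: moderately precise; 50% or more: imprecise) → precise

Link to interval estimation: a confidence interval for β₁ is β̂₁ ± t* × 0.1986, so SE sets the half-width per unit of t*.

What drives SE(β̂₁): larger n (here n = 15) → smaller SE.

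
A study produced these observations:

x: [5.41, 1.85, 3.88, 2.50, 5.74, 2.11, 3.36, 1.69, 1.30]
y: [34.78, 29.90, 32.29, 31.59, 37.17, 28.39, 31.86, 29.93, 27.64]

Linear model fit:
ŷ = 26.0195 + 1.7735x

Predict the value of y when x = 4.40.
ŷ = 33.8229

x = 4.40 lies inside the observed range [1.30, 5.74], so the fitted equation applies directly:

ŷ = 26.0195 + 1.7735 × 4.40
ŷ = 26.0195 + 7.8034
ŷ = 33.8229

This is a point prediction; actual observations scatter around it by roughly the residual standard deviation.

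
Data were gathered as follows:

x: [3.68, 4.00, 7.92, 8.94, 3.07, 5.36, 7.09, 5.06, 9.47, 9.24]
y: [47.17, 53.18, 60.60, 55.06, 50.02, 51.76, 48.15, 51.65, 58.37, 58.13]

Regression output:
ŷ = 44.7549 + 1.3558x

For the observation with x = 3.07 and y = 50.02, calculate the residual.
Residual = 1.1028

The residual is the difference between the actual value and the predicted value:

Residual = y - ŷ

Step 1: Calculate predicted value
ŷ = 44.7549 + 1.3558 × 3.07
ŷ = 48.9172

Step 2: Calculate residual
Residual = 50.02 - 48.9172
Residual = 1.1028

Sign check: y > ŷ, so the point is above the line and the fit underestimates here.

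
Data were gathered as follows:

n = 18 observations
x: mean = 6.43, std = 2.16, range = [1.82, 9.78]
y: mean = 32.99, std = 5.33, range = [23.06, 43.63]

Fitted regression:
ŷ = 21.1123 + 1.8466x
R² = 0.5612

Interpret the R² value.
The model explains 56.12% of the variance in y (R² = 0.5612), leaving 43.88% unexplained; the fit is moderate.

R² = 1 − SS_res/SS_tot compares the residual scatter to the total scatter of y about its mean.

Here R² = 0.5612:
- Explained: 56.12% of the variation in y
- Unexplained (residual): 100% − 56.12% = 43.88%
- Rule of thumb (below 0.3 weak; 0.3 to below 0.7 moderate; 0.7 and above strong) → moderate

Equivalently, for simple linear regression R² = r², so |r| = √0.5612 ≈ 0.7491.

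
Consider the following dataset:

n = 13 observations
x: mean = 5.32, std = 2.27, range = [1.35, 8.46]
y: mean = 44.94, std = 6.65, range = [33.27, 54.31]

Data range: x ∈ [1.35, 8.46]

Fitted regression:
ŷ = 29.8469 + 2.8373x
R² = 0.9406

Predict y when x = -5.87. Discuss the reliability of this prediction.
The equation gives ŷ = 13.1919; however x = -5.87 is 7.22 units below the observed range, so this extrapolated value should not be trusted.

Prediction calculation:
ŷ = 29.8469 + 2.8373 × (-5.87)
ŷ = 13.1919

Reliability:
- Data range: x ∈ [1.35, 8.46]
- Prediction point: x = -5.87 is 7.22 units below the observed range → this is EXTRAPOLATION, not interpolation

Why that matters here:
- The standard error of prediction grows with (x − x̄)², and x = -5.87 is far from x̄ = 5.32
- The linear relationship may not hold outside the observed range

Report the number if required, but flag clearly that it is an extrapolation.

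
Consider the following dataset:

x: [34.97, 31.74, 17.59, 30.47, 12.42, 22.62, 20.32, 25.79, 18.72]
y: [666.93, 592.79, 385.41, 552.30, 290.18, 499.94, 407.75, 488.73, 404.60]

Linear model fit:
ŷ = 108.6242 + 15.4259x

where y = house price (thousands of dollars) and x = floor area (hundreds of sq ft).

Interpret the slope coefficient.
For each additional hundred sq ft of floor area, predicted house price increases by approximately 15.4259 thousand dollars.

β₁ = 15.4259 is the change in predicted house price (thousand dollars) per additional hundred sq ft of floor area.

Interpretation:
- Floor area up by 1 hundred sq ft → predicted house price increases by 15.4259 thousand dollars
- This is a linear approximation: the same per-unit change is assumed across the whole observed x range

The intercept β₀ = 108.6242 is the predicted house price when floor area = 0; since the smallest observed x is 12.42, this is an extrapolation and mainly anchors the line.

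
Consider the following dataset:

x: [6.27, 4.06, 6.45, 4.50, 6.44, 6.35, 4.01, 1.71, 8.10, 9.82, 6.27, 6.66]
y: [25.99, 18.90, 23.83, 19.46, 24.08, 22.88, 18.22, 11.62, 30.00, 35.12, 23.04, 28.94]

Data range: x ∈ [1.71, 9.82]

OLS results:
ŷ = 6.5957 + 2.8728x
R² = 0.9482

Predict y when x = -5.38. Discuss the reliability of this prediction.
ŷ = -8.8600 (extrapolation — x = -5.38 lies outside [1.71, 9.82], so reliability is low).

Prediction calculation:
ŷ = 6.5957 + 2.8728 × (-5.38)
ŷ = -8.8600

Reliability:
- Data range: x ∈ [1.71, 9.82]
- Prediction point: x = -5.38 is 7.09 units below the observed range → this is EXTRAPOLATION, not interpolation

Why that matters here:
- Real relationships often flatten, saturate, or turn nonlinear at extremes
- The standard error of prediction grows with (x − x̄)², and x = -5.38 is far from x̄ = 5.89
- R² describes fit only over the sampled x values; it says nothing about behaviour beyond them

Report the number if required, but flag clearly that it is an extrapolation.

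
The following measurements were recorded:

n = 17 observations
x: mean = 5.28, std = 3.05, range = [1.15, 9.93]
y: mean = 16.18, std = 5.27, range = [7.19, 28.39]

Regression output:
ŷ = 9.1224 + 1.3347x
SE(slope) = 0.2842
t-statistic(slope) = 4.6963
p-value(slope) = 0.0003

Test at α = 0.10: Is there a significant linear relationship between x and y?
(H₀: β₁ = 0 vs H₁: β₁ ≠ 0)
Reject H₀: p-value = 0.0003 < α = 0.10. The linear relationship is significant at the 10% level.

Hypothesis test for the slope coefficient:

H₀: β₁ = 0 (no linear relationship)
H₁: β₁ ≠ 0 (linear relationship exists)

Test statistic: t = β̂₁ / SE(β̂₁) = 1.3347 / 0.2842 = 4.6963

With df = 15, the two-sided p-value for |t| = 4.6963 is 0.0003.

Decision rule: reject H₀ if p-value < α.
p-value = 0.0003 < α = 0.10 → reject H₀.

Conclusion: the linear association between x and y is significant at the 10% level.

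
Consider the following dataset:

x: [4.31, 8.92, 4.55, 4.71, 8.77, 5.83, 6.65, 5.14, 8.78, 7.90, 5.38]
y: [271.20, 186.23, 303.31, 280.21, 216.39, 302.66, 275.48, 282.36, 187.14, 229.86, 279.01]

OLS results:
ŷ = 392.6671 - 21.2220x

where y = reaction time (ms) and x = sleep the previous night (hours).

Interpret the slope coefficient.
An increase of one hour in sleep is associated with a 21.2220 ms decrease in predicted reaction time.

The slope β₁ = -21.2220 gives the rate at which the fitted reaction time changes with sleep.

Interpretation:
- Sleep up by 1 hour → predicted reaction time decreases by 21.2220 ms
- The effect is assumed constant over the observed range of x (linearity)

(β₀ = 392.6671 is the fitted value at x = 0 and is not part of the slope interpretation.)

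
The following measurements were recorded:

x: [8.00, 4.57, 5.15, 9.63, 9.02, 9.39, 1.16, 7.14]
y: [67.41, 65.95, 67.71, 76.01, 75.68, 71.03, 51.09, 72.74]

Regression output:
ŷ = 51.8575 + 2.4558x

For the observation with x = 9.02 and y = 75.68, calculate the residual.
Residual = 1.6712

The residual is the difference between the actual value and the predicted value:

Residual = y - ŷ

Step 1: Calculate predicted value
ŷ = 51.8575 + 2.4558 × 9.02
ŷ = 74.0088

Step 2: Calculate residual
Residual = 75.68 - 74.0088
Residual = 1.6712

The residual is positive, so the observed y = 75.68 sits above the regression line (the line underestimates it by 1.6712).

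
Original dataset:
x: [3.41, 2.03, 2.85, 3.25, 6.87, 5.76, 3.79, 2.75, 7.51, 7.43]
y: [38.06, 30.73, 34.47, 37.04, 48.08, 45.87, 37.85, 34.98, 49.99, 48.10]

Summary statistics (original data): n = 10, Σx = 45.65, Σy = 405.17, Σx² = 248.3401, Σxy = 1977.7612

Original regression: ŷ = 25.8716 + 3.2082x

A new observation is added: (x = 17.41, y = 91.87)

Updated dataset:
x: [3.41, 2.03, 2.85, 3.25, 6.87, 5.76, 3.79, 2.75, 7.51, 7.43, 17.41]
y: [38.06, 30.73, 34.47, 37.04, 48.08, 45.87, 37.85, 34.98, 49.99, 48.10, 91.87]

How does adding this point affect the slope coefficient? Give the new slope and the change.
New slope β₁ = 3.8318 versus 3.2082 before: a change of +0.6236 (+19.4%).

x = 17.41 lies well outside the original x-range [2.03, 7.51] (x̄ ≈ 4.57), so this observation has high leverage and can move the slope substantially.

Step 1: Update the sums with the new point (n goes from 10 to 11)
Σx  = 45.65 + 17.41 = 63.06
Σy  = 405.17 + 91.87 = 497.04
Σx² = 248.3401 + 17.41² = 248.3401 + 303.1081 = 551.4482
Σxy = 1977.7612 + 17.41×91.87 = 1977.7612 + 1599.4567 = 3577.2179

Step 2: Recompute the slope with b₁ = (nΣxy − ΣxΣy) / (nΣx² − (Σx)²)
Numerator   = 11×3577.2179 − 63.06×497.04 = 39349.3969 − 31343.3424 = 8006.0545
Denominator = 11×551.4482 − 63.06² = 6065.9302 − 3976.5636 = 2089.3666
b₁(new) = 8006.0545 / 2089.3666 = 3.8318

(Same formula on the original sums: (10×1977.7612 − 45.65×405.17) / (10×248.3401 − 45.65²) = 1281.6015 / 399.4785 = 3.2082, matching the given fit.)

Step 3: Change in slope
Δβ₁ = 3.8318 − 3.2082 = +0.6236
Relative change = +0.6236 / 3.2082 × 100% = +19.4%
→ the slope increases when the point is added.

A high-leverage point only changes the slope if it is off the original line; here y = 91.87 is above the original trend, so the slope increases.
In practice: examine leverage (hᵢ) and Cook's distance rather than deleting it automatically.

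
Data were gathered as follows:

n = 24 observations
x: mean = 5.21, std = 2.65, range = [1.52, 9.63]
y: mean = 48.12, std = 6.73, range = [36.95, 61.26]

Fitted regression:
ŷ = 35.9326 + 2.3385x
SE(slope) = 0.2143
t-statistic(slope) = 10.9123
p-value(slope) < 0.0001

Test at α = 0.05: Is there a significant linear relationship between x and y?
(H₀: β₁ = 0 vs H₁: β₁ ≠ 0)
Reject H₀: p-value < 0.0001 < α = 0.05. The linear relationship is significant at the 5% level.

Hypothesis test for the slope coefficient:

H₀: β₁ = 0 (no linear relationship)
H₁: β₁ ≠ 0 (linear relationship exists)

Test statistic: t = β̂₁ / SE(β̂₁) = 2.3385 / 0.2143 = 10.9123

p < 0.0001: how often a slope estimate this far from 0 (in SE units) would arise by chance if β₁ were truly 0.

Decision rule: reject H₀ if p-value < α.
p-value < 0.0001 < α = 0.05 → reject H₀.

There is sufficient evidence at the 5% significance level to conclude that a linear relationship exists between x and y.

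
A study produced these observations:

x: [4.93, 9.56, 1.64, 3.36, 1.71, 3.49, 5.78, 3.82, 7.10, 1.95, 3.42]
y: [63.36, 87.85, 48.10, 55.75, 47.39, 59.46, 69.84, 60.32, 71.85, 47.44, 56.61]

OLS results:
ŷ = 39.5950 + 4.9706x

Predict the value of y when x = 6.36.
ŷ = 71.2080

Plug x = 6.36 into the fitted line:

ŷ = 39.5950 + 4.9706 × 6.36
ŷ = 39.5950 + 31.6130
ŷ = 71.2080

This is the fitted mean response at that x — an individual observation would come with a wider prediction interval.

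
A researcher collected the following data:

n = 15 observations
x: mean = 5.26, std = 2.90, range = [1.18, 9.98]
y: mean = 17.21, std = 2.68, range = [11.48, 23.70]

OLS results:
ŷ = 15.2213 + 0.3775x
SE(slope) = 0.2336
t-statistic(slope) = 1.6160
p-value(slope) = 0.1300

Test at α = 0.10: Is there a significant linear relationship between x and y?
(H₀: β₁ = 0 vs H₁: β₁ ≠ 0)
Fail to reject H₀: p-value = 0.1300 ≥ α = 0.10. The linear relationship is not significant at the 10% level.

Hypothesis test for the slope coefficient:

H₀: β₁ = 0 (no linear relationship)
H₁: β₁ ≠ 0 (linear relationship exists)

Test statistic: t = β̂₁ / SE(β̂₁) = 0.3775 / 0.2336 = 1.6160

With df = 13, the two-sided p-value for |t| = 1.6160 is 0.1300.

Decision rule: reject H₀ if p-value < α.
p-value = 0.1300 ≥ α = 0.10 → fail to reject H₀.

At α = 0.10 the data do not provide convincing evidence of a nonzero slope.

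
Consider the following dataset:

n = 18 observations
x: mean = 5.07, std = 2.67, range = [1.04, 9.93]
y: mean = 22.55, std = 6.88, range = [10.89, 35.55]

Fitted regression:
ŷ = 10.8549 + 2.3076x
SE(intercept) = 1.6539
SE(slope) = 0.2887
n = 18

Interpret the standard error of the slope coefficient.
The slope 2.3076 is pinned down to within about ±0.2887 (one SE) by these data — relative uncertainty 12.5%, i.e. precise.

What SE measures:
- The standard error quantifies the sampling variability of the coefficient estimate
- It is the estimated standard deviation of β̂₁ across hypothetical repeated samples of the same size
- Smaller SE → more precise estimate

Relative precision:
- SE / |β̂₁| = 0.2887 / 2.3076 = 12.5%
- Rule of thumb (under 20%: precise; 20% to under 50%: moderately precise; 50% or more: imprecise) → precise

Link to interval estimation: a confidence interval for β₁ is β̂₁ ± t* × 0.2887, so SE sets the half-width per unit of t*.

What drives SE(β̂₁): wider spread of x values → smaller SE.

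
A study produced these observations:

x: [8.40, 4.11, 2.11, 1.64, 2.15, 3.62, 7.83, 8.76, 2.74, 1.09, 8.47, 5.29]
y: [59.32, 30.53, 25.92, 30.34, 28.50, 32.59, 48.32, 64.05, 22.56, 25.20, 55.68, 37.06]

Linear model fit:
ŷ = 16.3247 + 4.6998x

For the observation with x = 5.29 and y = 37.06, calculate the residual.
Residual = -4.1266

The residual is the difference between the actual value and the predicted value:

Residual = y - ŷ

Step 1: Calculate predicted value
ŷ = 16.3247 + 4.6998 × 5.29
ŷ = 41.1866

Step 2: Calculate residual
Residual = 37.06 - 41.1866
Residual = -4.1266

Interpretation: the model overestimates the actual value by 4.1266 at this point (negative residual → observation lies below the fitted line).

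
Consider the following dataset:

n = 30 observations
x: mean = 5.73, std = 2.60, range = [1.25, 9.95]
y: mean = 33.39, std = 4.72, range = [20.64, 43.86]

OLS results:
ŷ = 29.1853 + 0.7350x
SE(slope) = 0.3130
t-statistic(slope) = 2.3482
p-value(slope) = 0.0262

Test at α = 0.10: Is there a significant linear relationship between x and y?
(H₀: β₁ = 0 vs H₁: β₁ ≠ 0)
Reject H₀: p-value = 0.0262 < α = 0.10. The linear relationship is significant at the 10% level.

Hypothesis test for the slope coefficient:

H₀: β₁ = 0 (no linear relationship)
H₁: β₁ ≠ 0 (linear relationship exists)

Test statistic: t = β̂₁ / SE(β̂₁) = 0.7350 / 0.3130 = 2.3482

p = 0.0262: how often a slope estimate this far from 0 (in SE units) would arise by chance if β₁ were truly 0.

Decision rule: reject H₀ if p-value < α.
p-value = 0.0262 < α = 0.10 → reject H₀.

Conclusion: the linear association between x and y is significant at the 10% level.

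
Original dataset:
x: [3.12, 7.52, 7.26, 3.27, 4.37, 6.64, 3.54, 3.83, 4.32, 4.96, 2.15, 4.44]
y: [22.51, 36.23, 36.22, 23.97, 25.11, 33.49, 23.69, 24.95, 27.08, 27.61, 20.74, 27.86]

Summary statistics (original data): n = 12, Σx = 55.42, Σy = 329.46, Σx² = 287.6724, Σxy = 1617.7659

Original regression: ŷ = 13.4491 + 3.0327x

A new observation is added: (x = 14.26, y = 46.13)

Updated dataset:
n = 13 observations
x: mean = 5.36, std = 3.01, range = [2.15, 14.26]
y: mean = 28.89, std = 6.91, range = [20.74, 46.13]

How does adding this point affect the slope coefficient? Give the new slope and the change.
New slope β₁ = 2.2327 versus 3.0327 before: a change of -0.8000 (-26.4%).

x = 14.26 lies well outside the original x-range [2.15, 7.52] (x̄ ≈ 4.62), so this observation has high leverage and can move the slope substantially.

Step 1: Update the sums with the new point (n goes from 12 to 13)
Σx  = 55.42 + 14.26 = 69.68
Σy  = 329.46 + 46.13 = 375.59
Σx² = 287.6724 + 14.26² = 287.6724 + 203.3476 = 491.0200
Σxy = 1617.7659 + 14.26×46.13 = 1617.7659 + 657.8138 = 2275.5797

Step 2: Recompute the slope with b₁ = (nΣxy − ΣxΣy) / (nΣx² − (Σx)²)
Numerator   = 13×2275.5797 − 69.68×375.59 = 29582.5361 − 26171.1112 = 3411.4249
Denominator = 13×491.0200 − 69.68² = 6383.2600 − 4855.3024 = 1527.9576
b₁(new) = 3411.4249 / 1527.9576 = 2.2327

(Same formula on the original sums: (12×1617.7659 − 55.42×329.46) / (12×287.6724 − 55.42²) = 1154.5176 / 380.6924 = 3.0327, matching the given fit.)

Step 3: Change in slope
Δβ₁ = 2.2327 − 3.0327 = -0.8000
Relative change = -0.8000 / 3.0327 × 100% = -26.4%
→ the slope decreases when the point is added.

A high-leverage point only changes the slope if it is off the original line; here y = 46.13 is below the original trend, so the slope decreases.
In practice: refit with and without it and report both if conclusions differ; check such a point for data-entry or measurement error.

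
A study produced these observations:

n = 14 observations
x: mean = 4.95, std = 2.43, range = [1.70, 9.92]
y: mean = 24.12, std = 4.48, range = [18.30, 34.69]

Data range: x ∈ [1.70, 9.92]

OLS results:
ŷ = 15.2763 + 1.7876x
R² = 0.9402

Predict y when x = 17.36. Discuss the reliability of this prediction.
ŷ = 46.3090, but this is extrapolation (above the data range [1.70, 9.92]) and may be unreliable.

Prediction calculation:
ŷ = 15.2763 + 1.7876 × 17.36
ŷ = 46.3090

Reliability:
- Data range: x ∈ [1.70, 9.92]
- Prediction point: x = 17.36 is 7.44 units above the observed range → this is EXTRAPOLATION, not interpolation

Why that matters here:
- The linear relationship may not hold outside the observed range
- The standard error of prediction grows with (x − x̄)², and x = 17.36 is far from x̄ = 4.95

A defensible statement: 'if the linear trend continued to x = 17.36, y would be about 46.3090' — the premise is untested.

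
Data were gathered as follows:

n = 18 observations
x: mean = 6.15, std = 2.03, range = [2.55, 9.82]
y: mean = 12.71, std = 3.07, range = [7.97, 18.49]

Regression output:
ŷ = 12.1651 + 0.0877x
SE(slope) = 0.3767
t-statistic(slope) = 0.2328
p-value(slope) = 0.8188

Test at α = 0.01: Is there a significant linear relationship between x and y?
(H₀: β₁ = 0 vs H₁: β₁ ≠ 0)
p-value = 0.8188 ≥ α = 0.01, so we fail to reject H₀. The relationship is not significant.

Hypothesis test for the slope coefficient:

H₀: β₁ = 0 (no linear relationship)
H₁: β₁ ≠ 0 (linear relationship exists)

Test statistic: t = β̂₁ / SE(β̂₁) = 0.0877 / 0.3767 = 0.2328

p = 0.8188: how often a slope estimate this far from 0 (in SE units) would arise by chance if β₁ were truly 0.

Decision rule: reject H₀ if p-value < α.
p-value = 0.8188 ≥ α = 0.01 → fail to reject H₀.

There is not sufficient evidence at the 1% significance level to conclude that a linear relationship exists between x and y.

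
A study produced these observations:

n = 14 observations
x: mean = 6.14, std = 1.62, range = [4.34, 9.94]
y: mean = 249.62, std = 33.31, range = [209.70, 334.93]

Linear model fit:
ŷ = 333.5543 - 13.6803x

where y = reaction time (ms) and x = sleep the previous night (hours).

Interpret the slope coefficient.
An increase of one hour in sleep is associated with a 13.6803 ms decrease in predicted reaction time.

The slope β₁ = -13.6803 gives the rate at which the fitted reaction time changes with sleep.

Interpretation:
- Sleep up by 1 hour → predicted reaction time decreases by 13.6803 ms
- This is a linear approximation: the same per-unit change is assumed across the whole observed x range

The intercept β₀ = 333.5543 is the predicted reaction time when sleep = 0; since the smallest observed x is 4.34, this is an extrapolation and mainly anchors the line.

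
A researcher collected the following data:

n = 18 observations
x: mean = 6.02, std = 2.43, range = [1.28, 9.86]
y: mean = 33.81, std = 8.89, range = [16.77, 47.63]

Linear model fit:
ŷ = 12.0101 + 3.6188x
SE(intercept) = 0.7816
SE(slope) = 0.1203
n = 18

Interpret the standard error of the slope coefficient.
SE(β̂₁) = 0.1203 is the estimated standard deviation of the slope estimate across repeated samples; relative to β̂₁ = 3.6188 that is 3.3%, a precise estimate.

SE(β̂₁) = 0.1203 says: if we drew many samples of n = 18 from the same population and refit each time, the fitted slopes would scatter with a standard deviation of roughly 0.1203 around the true β₁.

Relative precision:
- SE / |β̂₁| = 0.1203 / 3.6188 = 3.3%
- Rule of thumb (under 20%: precise; 20% to under 50%: moderately precise; 50% or more: imprecise) → precise

Rough 95% range (±2 SE): 3.6188 ± 0.2406 → (3.3782, 3.8594).

What drives SE(β̂₁): wider spread of x values → smaller SE.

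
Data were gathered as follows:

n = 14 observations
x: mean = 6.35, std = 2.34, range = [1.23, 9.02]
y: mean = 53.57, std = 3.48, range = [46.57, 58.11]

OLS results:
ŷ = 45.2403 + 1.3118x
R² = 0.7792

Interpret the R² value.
R² = 0.7792 means 77.92% of the variation in y is explained by the linear relationship with x. This indicates a strong fit.

R² = 1 − SS_res/SS_tot compares the residual scatter to the total scatter of y about its mean.

Here R² = 0.7792:
- Explained: 77.92% of the variation in y
- Unexplained (residual): 100% − 77.92% = 22.08%
- Rule of thumb (below 0.3 weak; 0.3 to below 0.7 moderate; 0.7 and above strong) → strong

Calculation: R² = 1 − (SS_res / SS_tot), where SS_res is the sum of squared residuals and SS_tot the total sum of squares.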